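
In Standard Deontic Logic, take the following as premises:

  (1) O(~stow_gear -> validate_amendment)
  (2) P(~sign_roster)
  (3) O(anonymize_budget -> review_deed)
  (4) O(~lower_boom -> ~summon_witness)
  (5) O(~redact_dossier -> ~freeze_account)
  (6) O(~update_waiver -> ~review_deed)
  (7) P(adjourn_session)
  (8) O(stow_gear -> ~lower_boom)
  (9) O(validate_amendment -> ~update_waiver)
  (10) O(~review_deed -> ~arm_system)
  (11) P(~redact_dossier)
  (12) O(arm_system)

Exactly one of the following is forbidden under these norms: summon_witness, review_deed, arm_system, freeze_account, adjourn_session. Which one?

Premise 12 gives O(arm_system).
The contrapositive of premise 10 (O(~review_deed -> ~arm_system)) is O(arm_system -> review_deed), and O(arm_system) is already established, so O(review_deed).
The contrapositive of premise 6 (O(~update_waiver -> ~review_deed)) is O(review_deed -> update_waiver), and O(review_deed) is already established, so O(update_waiver).
Premise 9, O(validate_amendment -> ~update_waiver), contraposes to O(update_waiver -> ~validate_amendment); with O(update_waiver) we get O(~validate_amendment).
Premise 1 is O(~stow_gear -> validate_amendment); contrapositively O(~validate_amendment -> stow_gear). Since O(~validate_amendment) holds, K gives O(stow_gear).
Applying K to premise 8 (O(stow_gear -> ~lower_boom)) and O(stow_gear) yields O(~lower_boom).
Applying K to premise 4 (O(~lower_boom -> ~summon_witness)) and O(~lower_boom) yields O(~summon_witness).
So O(~summon_witness) holds, i.e. summon_witness is forbidden. None of the other listed options is forbidden under the premises.

summon_witness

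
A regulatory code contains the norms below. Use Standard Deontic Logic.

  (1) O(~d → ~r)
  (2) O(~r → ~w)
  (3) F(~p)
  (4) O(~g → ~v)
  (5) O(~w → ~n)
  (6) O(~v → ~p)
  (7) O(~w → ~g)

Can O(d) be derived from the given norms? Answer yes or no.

Yes

F(~p) at premise 3 means O(p).
The contrapositive of premise 6 (O(~v → ~p)) is O(p → v), and O(p) is already established, so O(v).
Premise 4, O(~g → ~v), contraposes to O(v → g); with O(v) we get O(g).
Premise 7 is O(~w → ~g); contrapositively O(g → w). Since O(g) holds, K gives O(w).
Premise 2, O(~r → ~w), contraposes to O(w → r); with O(w) we get O(r).
Premise 1, O(~d → ~r), contraposes to O(r → d); with O(r) we get O(d).
Premise 5 does not contribute to this derivation.
So O(d) follows.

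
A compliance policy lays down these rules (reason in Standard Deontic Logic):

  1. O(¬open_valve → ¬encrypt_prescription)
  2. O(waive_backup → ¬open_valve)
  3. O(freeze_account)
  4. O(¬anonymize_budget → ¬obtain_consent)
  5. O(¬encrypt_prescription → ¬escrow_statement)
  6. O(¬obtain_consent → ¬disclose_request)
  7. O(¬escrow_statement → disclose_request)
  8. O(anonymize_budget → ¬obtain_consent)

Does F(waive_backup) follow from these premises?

Yes

Premises 4 and 8 cover both cases: O(¬anonymize_budget → ¬obtain_consent) and O(anonymize_budget → ¬obtain_consent). Since ¬anonymize_budget ∨ anonymize_budget is a tautology, O(¬obtain_consent) follows.
Applying K to premise 6 (O(¬obtain_consent → ¬disclose_request)) and O(¬obtain_consent) yields O(¬disclose_request).
The contrapositive of premise 7 (O(¬escrow_statement → disclose_request)) is O(¬disclose_request → escrow_statement), and O(¬disclose_request) is already established, so O(escrow_statement).
Premise 5, O(¬encrypt_prescription → ¬escrow_statement), contraposes to O(escrow_statement → encrypt_prescription); with O(escrow_statement) we get O(encrypt_prescription).
Premise 1 is O(¬open_valve → ¬encrypt_prescription); contrapositively O(encrypt_prescription → open_valve). Since O(encrypt_prescription) holds, K gives O(open_valve).
The contrapositive of premise 2 (O(waive_backup → ¬open_valve)) is O(open_valve → ¬waive_backup), and O(open_valve) is already established, so O(¬waive_backup).
Premise 3 does not contribute to this derivation.
So O(¬waive_backup) holds, i.e. F(waive_backup). The claim follows.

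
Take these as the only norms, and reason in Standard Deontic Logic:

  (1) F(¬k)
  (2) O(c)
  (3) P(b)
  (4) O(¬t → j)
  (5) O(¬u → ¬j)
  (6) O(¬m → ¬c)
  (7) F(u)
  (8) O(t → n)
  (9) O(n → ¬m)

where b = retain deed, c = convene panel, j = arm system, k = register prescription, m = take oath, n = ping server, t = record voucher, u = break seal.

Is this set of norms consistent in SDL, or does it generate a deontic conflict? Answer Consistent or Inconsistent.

From premise 2 we have O(c).
The contrapositive of premise 6 (O(¬m → ¬c)) is O(c → m), and O(c) is already established, so O(m).
The contrapositive of premise 9 (O(n → ¬m)) is O(m → ¬n), and O(m) is already established, so O(¬n).
Premise 8, O(t → n), contraposes to O(¬n → ¬t); with O(¬n) we get O(¬t).
With premise 4, O(¬t → j), the K-axiom yields O(j).
Premise 5, O(¬u → ¬j), contraposes to O(j → u); with O(j) we get O(u).
But premise 7, F(u), means O(¬u).
We now have both O(u) and O(¬u) — u is simultaneously obligatory and forbidden, violating the D-axiom.

Inconsistent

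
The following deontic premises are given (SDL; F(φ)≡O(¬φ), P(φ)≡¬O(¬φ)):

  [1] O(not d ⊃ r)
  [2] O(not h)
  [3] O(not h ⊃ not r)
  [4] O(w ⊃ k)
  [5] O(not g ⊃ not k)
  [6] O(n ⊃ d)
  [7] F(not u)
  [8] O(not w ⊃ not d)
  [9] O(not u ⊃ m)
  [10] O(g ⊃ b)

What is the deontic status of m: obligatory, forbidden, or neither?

Premise 9 is O(not u ⊃ m), but O(not u) is not derivable from the premises, so it does not yield O(m).
No premise or chain of K-axiom applications forces O(m), and none forces O(not m). So m is neither obligatory nor forbidden under these norms.

Neither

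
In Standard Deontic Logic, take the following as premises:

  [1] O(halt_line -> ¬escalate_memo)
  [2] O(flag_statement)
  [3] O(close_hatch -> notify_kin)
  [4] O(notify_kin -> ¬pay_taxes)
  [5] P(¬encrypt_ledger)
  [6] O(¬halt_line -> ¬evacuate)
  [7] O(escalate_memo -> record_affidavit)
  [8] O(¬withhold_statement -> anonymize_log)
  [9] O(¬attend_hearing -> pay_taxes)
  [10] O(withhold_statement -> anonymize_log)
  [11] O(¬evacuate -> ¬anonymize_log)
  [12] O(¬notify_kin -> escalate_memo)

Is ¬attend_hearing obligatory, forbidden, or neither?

Premises 8 and 10 are O(¬withhold_statement -> anonymize_log) and O(withhold_statement -> anonymize_log); every ideal world satisfies ¬withhold_statement or withhold_statement, so in either case anonymize_log holds — hence O(anonymize_log).
Premise 11, O(¬evacuate -> ¬anonymize_log), contraposes to O(anonymize_log -> evacuate); with O(anonymize_log) we get O(evacuate).
Premise 6, O(¬halt_line -> ¬evacuate), contraposes to O(evacuate -> halt_line); with O(evacuate) we get O(halt_line).
Premise 1 is O(halt_line -> ¬escalate_memo); since O(halt_line), deontic closure gives O(¬escalate_memo).
Premise 12 is O(¬notify_kin -> escalate_memo); contrapositively O(¬escalate_memo -> notify_kin). Since O(¬escalate_memo) holds, K gives O(notify_kin).
With premise 4, O(notify_kin -> ¬pay_taxes), the K-axiom yields O(¬pay_taxes).
Premise 9, O(¬attend_hearing -> pay_taxes), contraposes to O(¬pay_taxes -> attend_hearing); with O(¬pay_taxes) we get O(attend_hearing).
Premises 2, 3, 5, 7 do not contribute to this derivation.
Thus O(attend_hearing), which is F(¬attend_hearing): ¬attend_hearing is forbidden.

Forbidden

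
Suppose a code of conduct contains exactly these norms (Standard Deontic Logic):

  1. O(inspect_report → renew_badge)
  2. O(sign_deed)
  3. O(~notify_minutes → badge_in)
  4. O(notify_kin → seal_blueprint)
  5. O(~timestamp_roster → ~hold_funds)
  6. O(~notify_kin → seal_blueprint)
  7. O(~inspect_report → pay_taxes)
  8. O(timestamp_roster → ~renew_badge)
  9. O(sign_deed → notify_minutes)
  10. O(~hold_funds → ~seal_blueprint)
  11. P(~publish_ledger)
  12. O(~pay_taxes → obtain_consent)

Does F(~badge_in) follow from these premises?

No

Premise 3 is O(~notify_minutes → badge_in), but O(~notify_minutes) is not derivable from the premises, so it does not yield O(badge_in).
No other premise forces O(badge_in). An ideal world satisfying every premise can still have ~badge_in true, so F(~badge_in) is not derivable.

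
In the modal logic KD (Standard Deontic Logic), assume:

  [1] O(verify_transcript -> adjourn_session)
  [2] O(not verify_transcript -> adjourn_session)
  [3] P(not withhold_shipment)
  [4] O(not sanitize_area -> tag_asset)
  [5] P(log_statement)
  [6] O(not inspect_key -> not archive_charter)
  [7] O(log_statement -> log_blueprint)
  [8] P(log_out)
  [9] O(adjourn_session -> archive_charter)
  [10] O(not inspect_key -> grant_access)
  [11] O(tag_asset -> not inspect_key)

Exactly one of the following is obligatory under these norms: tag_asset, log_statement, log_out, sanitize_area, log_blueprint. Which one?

sanitize_area

Premises 2 and 1 are O(not verify_transcript -> adjourn_session) and O(verify_transcript -> adjourn_session); every ideal world satisfies not verify_transcript or verify_transcript, so in either case adjourn_session holds — hence O(adjourn_session).
Applying K to premise 9 (O(adjourn_session -> archive_charter)) and O(adjourn_session) yields O(archive_charter).
Premise 6 is O(not inspect_key -> not archive_charter); contrapositively O(archive_charter -> inspect_key). Since O(archive_charter) holds, K gives O(inspect_key).
Premise 11, O(tag_asset -> not inspect_key), contraposes to O(inspect_key -> not tag_asset); with O(inspect_key) we get O(not tag_asset).
Premise 4, O(not sanitize_area -> tag_asset), contraposes to O(not tag_asset -> sanitize_area); with O(not tag_asset) we get O(sanitize_area).
So O(sanitize_area) holds — sanitize_area is obligatory. None of the other listed options is made obligatory by any chain of premises.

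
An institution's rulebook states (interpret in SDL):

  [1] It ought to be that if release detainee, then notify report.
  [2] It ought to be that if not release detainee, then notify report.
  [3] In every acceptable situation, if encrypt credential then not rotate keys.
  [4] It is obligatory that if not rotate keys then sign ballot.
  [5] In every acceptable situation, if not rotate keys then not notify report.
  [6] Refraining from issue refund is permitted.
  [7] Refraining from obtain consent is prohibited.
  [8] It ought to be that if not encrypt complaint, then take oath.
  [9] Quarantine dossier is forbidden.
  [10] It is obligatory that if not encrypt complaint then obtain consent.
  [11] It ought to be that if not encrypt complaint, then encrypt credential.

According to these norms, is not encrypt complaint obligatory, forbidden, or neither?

Forbidden

By case analysis on ¬release_detainee: premise 2 gives O(¬release_detainee → notify_report) and premise 1 gives O(release_detainee → notify_report), so O(notify_report) either way.
The contrapositive of premise 5 (O(¬rotate_keys → ¬notify_report)) is O(notify_report → rotate_keys), and O(notify_report) is already established, so O(rotate_keys).
Premise 3, O(encrypt_credential → ¬rotate_keys), contraposes to O(rotate_keys → ¬encrypt_credential); with O(rotate_keys) we get O(¬encrypt_credential).
Premise 11 is O(¬encrypt_complaint → encrypt_credential); contrapositively O(¬encrypt_credential → encrypt_complaint). Since O(¬encrypt_credential) holds, K gives O(encrypt_complaint).
Premises 4, 6, 7, 8, 9, 10 do not contribute to this derivation.
Thus O(encrypt_complaint), which is F(¬encrypt_complaint): ¬encrypt_complaint is forbidden.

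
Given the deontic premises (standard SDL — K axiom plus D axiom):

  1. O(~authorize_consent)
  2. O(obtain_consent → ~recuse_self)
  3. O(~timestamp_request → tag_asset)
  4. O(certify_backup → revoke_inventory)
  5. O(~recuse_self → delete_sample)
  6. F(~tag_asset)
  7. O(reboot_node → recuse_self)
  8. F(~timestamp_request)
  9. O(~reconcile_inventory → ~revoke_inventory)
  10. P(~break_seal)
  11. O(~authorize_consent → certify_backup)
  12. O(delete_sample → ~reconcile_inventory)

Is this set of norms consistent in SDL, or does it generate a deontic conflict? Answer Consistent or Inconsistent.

Consistent

Premise 3 is O(~timestamp_request → tag_asset); even if O(tag_asset) held, inferring O(~timestamp_request) would be affirming the consequent — invalid.
So O(~timestamp_request) is not derivable, and the apparent clash with O(timestamp_request) does not arise.
A world satisfying every obligation exists (e.g. authorize_consent=false, break_seal=false, certify_backup=true, delete_sample=false, obtain_consent=false, reboot_node=false, reconcile_inventory=true, recuse_self=true, revoke_inventory=true, tag_asset=true, timestamp_request=true); no atom is both obligatory and forbidden, so the set is consistent.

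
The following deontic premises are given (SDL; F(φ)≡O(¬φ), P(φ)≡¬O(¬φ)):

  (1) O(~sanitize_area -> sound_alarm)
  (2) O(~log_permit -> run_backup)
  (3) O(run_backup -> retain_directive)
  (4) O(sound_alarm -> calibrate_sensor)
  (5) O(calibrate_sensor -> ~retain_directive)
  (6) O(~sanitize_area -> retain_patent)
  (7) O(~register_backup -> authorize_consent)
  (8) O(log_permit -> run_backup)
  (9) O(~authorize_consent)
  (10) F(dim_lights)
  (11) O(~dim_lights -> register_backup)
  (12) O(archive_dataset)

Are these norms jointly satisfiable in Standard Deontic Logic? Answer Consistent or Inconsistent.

Consistent

Premise 7 is O(~register_backup -> authorize_consent), but O(~register_backup) is not derivable from the premises, so it does not yield O(authorize_consent).
So O(authorize_consent) is not derivable, and the apparent clash with O(~authorize_consent) does not arise.
A world satisfying every obligation exists (e.g. archive_dataset=true, authorize_consent=false, calibrate_sensor=false, dim_lights=false, log_permit=false, register_backup=true, retain_directive=true, retain_patent=false, run_backup=true, sanitize_area=true, sound_alarm=false); no atom is both obligatory and forbidden, so the set is consistent.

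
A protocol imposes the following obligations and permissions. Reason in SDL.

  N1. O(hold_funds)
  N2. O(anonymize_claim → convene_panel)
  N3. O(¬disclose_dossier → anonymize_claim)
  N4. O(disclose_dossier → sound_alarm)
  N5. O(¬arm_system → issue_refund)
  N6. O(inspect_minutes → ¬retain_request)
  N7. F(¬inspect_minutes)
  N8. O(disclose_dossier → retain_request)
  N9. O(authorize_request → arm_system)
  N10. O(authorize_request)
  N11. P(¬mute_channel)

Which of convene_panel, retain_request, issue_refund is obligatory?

convene_panel

Premise 7, F(¬inspect_minutes), is equivalent to O(inspect_minutes).
From O(inspect_minutes) and premise 6, O(inspect_minutes → ¬retain_request), we obtain O(¬retain_request).
Premise 8, O(disclose_dossier → retain_request), contraposes to O(¬retain_request → ¬disclose_dossier); with O(¬retain_request) we get O(¬disclose_dossier).
From O(¬disclose_dossier) and premise 3, O(¬disclose_dossier → anonymize_claim), we obtain O(anonymize_claim).
Premise 2 is O(anonymize_claim → convene_panel); since O(anonymize_claim), deontic closure gives O(convene_panel).
So O(convene_panel) holds — convene_panel is obligatory. None of the other listed options is made obligatory by any chain of premises.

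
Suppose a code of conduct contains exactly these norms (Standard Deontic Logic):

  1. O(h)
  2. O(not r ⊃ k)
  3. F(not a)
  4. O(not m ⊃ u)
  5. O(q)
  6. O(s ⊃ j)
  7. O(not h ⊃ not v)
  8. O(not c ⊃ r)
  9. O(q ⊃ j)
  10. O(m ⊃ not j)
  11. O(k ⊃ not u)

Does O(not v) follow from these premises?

No

Premise 7 is O(not h ⊃ not v), but O(not h) is not derivable from the premises, so it does not yield O(not v).
No other premise forces O(not v). An ideal world satisfying every premise can still have not v false, so O(not v) is not derivable.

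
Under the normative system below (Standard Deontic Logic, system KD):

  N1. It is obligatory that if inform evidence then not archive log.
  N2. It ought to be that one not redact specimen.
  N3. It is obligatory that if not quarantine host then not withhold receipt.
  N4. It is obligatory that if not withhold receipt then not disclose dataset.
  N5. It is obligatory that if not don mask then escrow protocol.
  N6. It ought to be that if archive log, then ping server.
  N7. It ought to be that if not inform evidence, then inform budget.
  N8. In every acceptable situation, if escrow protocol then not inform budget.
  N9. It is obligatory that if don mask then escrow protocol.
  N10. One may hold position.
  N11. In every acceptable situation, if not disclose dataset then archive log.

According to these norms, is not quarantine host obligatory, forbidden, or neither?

Premises 5 and 9 cover both cases: O(¬don_mask → escrow_protocol) and O(don_mask → escrow_protocol). Since ¬don_mask ∨ don_mask is a tautology, O(escrow_protocol) follows.
With premise 8, O(escrow_protocol → ¬inform_budget), the K-axiom yields O(¬inform_budget).
Premise 7, O(¬inform_evidence → inform_budget), contraposes to O(¬inform_budget → inform_evidence); with O(¬inform_budget) we get O(inform_evidence).
Premise 1 is O(inform_evidence → ¬archive_log); since O(inform_evidence), deontic closure gives O(¬archive_log).
Premise 11 is O(¬disclose_dataset → archive_log); contrapositively O(¬archive_log → disclose_dataset). Since O(¬archive_log) holds, K gives O(disclose_dataset).
The contrapositive of premise 4 (O(¬withhold_receipt → ¬disclose_dataset)) is O(disclose_dataset → withhold_receipt), and O(disclose_dataset) is already established, so O(withhold_receipt).
The contrapositive of premise 3 (O(¬quarantine_host → ¬withhold_receipt)) is O(withhold_receipt → quarantine_host), and O(withhold_receipt) is already established, so O(quarantine_host).
Premises 2, 6, 10 do not contribute to this derivation.
Thus O(quarantine_host), which is F(¬quarantine_host): ¬quarantine_host is forbidden.

Forbidden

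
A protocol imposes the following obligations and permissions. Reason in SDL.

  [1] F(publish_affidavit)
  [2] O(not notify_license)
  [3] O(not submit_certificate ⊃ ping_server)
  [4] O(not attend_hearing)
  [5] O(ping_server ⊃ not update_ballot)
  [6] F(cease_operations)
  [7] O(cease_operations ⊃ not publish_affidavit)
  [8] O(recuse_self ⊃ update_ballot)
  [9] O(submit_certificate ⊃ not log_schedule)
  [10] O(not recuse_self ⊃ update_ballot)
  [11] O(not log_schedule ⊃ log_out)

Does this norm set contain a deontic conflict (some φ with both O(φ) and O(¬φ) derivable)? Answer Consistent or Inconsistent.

Premise 7 is O(cease_operations ⊃ not publish_affidavit); even if O(not publish_affidavit) held, inferring O(cease_operations) would be affirming the consequent — invalid.
So O(cease_operations) is not derivable, and the apparent clash with O(not cease_operations) does not arise.
A world satisfying every obligation exists (e.g. attend_hearing=false, cease_operations=false, log_out=true, log_schedule=false, notify_license=false, ping_server=false, publish_affidavit=false, recuse_self=false, submit_certificate=true, update_ballot=true); no atom is both obligatory and forbidden, so the set is consistent.

Consistent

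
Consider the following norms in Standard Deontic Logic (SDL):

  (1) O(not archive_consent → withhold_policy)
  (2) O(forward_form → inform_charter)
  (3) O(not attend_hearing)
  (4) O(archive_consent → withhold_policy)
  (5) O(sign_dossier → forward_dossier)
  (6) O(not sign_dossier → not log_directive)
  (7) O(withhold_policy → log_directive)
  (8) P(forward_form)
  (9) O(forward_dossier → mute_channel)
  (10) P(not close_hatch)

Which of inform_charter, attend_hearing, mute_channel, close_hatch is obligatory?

Premises 1 and 4 cover both cases: O(not archive_consent → withhold_policy) and O(archive_consent → withhold_policy). Since not archive_consent ∨ archive_consent is a tautology, O(withhold_policy) follows.
Applying K to premise 7 (O(withhold_policy → log_directive)) and O(withhold_policy) yields O(log_directive).
Premise 6, O(not sign_dossier → not log_directive), contraposes to O(log_directive → sign_dossier); with O(log_directive) we get O(sign_dossier).
Premise 5 is O(sign_dossier → forward_dossier); since O(sign_dossier), deontic closure gives O(forward_dossier).
With premise 9, O(forward_dossier → mute_channel), the K-axiom yields O(mute_channel).
So O(mute_channel) holds — mute_channel is obligatory. None of the other listed options is made obligatory by any chain of premises.

mute_channel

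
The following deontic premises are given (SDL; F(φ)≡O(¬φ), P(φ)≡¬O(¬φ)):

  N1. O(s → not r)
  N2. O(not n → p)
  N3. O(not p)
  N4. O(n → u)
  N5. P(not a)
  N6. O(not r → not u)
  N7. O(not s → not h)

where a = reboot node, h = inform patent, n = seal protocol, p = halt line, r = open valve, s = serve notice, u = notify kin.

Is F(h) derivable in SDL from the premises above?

Yes

From premise 3 we have O(not p).
Premise 2, O(not n → p), contraposes to O(not p → n); with O(not p) we get O(n).
Applying K to premise 4 (O(n → u)) and O(n) yields O(u).
The contrapositive of premise 6 (O(not r → not u)) is O(u → r), and O(u) is already established, so O(r).
The contrapositive of premise 1 (O(s → not r)) is O(r → not s), and O(r) is already established, so O(not s).
Premise 7 is O(not s → not h); since O(not s), deontic closure gives O(not h).
Premise 5 does not contribute to this derivation.
So O(not h) holds, i.e. F(h). The claim follows.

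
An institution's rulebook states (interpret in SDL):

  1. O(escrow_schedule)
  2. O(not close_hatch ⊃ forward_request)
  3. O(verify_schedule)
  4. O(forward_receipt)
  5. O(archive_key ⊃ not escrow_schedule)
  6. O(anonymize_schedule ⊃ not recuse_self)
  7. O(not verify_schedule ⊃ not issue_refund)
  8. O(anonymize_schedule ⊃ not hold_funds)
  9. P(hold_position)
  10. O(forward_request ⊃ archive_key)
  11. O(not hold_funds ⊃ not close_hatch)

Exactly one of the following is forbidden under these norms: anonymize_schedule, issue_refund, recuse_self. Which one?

anonymize_schedule

Premise 1 gives O(escrow_schedule).
Premise 5, O(archive_key ⊃ not escrow_schedule), contraposes to O(escrow_schedule ⊃ not archive_key); with O(escrow_schedule) we get O(not archive_key).
Premise 10 is O(forward_request ⊃ archive_key); contrapositively O(not archive_key ⊃ not forward_request). Since O(not archive_key) holds, K gives O(not forward_request).
The contrapositive of premise 2 (O(not close_hatch ⊃ forward_request)) is O(not forward_request ⊃ close_hatch), and O(not forward_request) is already established, so O(close_hatch).
Premise 11, O(not hold_funds ⊃ not close_hatch), contraposes to O(close_hatch ⊃ hold_funds); with O(close_hatch) we get O(hold_funds).
Premise 8 is O(anonymize_schedule ⊃ not hold_funds); contrapositively O(hold_funds ⊃ not anonymize_schedule). Since O(hold_funds) holds, K gives O(not anonymize_schedule).
So O(not anonymize_schedule) holds, i.e. anonymize_schedule is forbidden. None of the other listed options is forbidden under the premises.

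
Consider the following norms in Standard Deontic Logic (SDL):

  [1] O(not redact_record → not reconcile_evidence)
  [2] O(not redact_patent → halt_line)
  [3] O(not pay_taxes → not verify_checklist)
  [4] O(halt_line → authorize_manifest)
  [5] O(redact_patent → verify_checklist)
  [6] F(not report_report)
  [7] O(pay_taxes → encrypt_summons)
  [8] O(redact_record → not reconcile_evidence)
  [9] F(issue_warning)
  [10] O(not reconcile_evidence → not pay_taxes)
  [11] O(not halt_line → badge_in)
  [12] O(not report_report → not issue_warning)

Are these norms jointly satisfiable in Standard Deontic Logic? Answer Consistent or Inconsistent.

Premise 12 is O(not report_report → not issue_warning); even if O(not issue_warning) held, inferring O(not report_report) would be affirming the consequent — invalid.
So O(not report_report) is not derivable, and the apparent clash with O(report_report) does not arise.
A world satisfying every obligation exists (e.g. authorize_manifest=true, badge_in=false, encrypt_summons=false, halt_line=true, issue_warning=false, pay_taxes=false, reconcile_evidence=false, redact_patent=false, redact_record=false, report_report=true, verify_checklist=false); no atom is both obligatory and forbidden, so the set is consistent.

Consistent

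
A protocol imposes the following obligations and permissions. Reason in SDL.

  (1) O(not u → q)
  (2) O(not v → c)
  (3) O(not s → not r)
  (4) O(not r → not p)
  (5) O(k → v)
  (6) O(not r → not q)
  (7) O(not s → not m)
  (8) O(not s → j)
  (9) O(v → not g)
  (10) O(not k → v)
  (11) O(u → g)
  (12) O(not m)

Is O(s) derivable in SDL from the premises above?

Premises 5 and 10 are O(k → v) and O(not k → v); every ideal world satisfies k or not k, so in either case v holds — hence O(v).
From O(v) and premise 9, O(v → not g), we obtain O(not g).
Premise 11 is O(u → g); contrapositively O(not g → not u). Since O(not g) holds, K gives O(not u).
Applying K to premise 1 (O(not u → q)) and O(not u) yields O(q).
The contrapositive of premise 6 (O(not r → not q)) is O(q → r), and O(q) is already established, so O(r).
Premise 3, O(not s → not r), contraposes to O(r → s); with O(r) we get O(s).
Premises 2, 4, 7, 8, 12 do not contribute to this derivation.
So O(s) follows.

Yes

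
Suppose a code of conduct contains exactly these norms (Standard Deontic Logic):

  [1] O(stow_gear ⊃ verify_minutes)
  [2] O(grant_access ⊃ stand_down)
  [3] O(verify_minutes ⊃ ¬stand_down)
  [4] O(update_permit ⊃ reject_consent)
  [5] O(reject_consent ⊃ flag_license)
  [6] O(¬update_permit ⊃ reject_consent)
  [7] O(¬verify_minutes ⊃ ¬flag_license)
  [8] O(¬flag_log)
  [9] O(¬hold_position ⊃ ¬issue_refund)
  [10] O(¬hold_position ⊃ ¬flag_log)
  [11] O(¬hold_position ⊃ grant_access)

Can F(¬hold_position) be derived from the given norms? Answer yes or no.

Yes

Premises 4 and 6 are O(update_permit ⊃ reject_consent) and O(¬update_permit ⊃ reject_consent); every ideal world satisfies update_permit or ¬update_permit, so in either case reject_consent holds — hence O(reject_consent).
Premise 5 is O(reject_consent ⊃ flag_license); since O(reject_consent), deontic closure gives O(flag_license).
Premise 7, O(¬verify_minutes ⊃ ¬flag_license), contraposes to O(flag_license ⊃ verify_minutes); with O(flag_license) we get O(verify_minutes).
Applying K to premise 3 (O(verify_minutes ⊃ ¬stand_down)) and O(verify_minutes) yields O(¬stand_down).
Premise 2 is O(grant_access ⊃ stand_down); contrapositively O(¬stand_down ⊃ ¬grant_access). Since O(¬stand_down) holds, K gives O(¬grant_access).
Premise 11, O(¬hold_position ⊃ grant_access), contraposes to O(¬grant_access ⊃ hold_position); with O(¬grant_access) we get O(hold_position).
Premises 1, 8, 9, 10 do not contribute to this derivation.
So O(hold_position) holds, i.e. F(¬hold_position). The claim follows.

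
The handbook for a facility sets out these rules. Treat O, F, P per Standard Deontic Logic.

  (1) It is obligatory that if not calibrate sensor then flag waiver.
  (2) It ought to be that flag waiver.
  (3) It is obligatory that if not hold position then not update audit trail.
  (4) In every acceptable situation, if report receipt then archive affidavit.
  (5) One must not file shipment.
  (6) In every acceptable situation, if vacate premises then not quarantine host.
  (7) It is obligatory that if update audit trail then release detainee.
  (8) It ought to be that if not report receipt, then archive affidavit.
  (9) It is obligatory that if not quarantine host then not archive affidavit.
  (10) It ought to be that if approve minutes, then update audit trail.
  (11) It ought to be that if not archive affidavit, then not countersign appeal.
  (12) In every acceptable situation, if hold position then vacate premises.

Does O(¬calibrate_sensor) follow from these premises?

No

Premise 1 is O(¬calibrate_sensor → flag_waiver); even if O(flag_waiver) held, inferring O(¬calibrate_sensor) would be affirming the consequent — invalid.
No other premise forces O(¬calibrate_sensor). An ideal world satisfying every premise can still have ¬calibrate_sensor false, so O(¬calibrate_sensor) is not derivable.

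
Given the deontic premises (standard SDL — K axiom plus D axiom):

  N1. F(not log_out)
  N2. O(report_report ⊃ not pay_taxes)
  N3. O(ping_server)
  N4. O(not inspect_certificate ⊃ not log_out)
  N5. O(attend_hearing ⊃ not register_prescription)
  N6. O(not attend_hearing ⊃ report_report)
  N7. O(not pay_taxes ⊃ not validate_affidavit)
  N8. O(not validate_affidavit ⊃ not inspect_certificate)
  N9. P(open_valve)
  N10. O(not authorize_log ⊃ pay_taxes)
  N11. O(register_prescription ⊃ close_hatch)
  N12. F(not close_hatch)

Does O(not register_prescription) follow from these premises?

Yes

Premise 1 is F(not log_out), i.e. O(log_out).
The contrapositive of premise 4 (O(not inspect_certificate ⊃ not log_out)) is O(log_out ⊃ inspect_certificate), and O(log_out) is already established, so O(inspect_certificate).
The contrapositive of premise 8 (O(not validate_affidavit ⊃ not inspect_certificate)) is O(inspect_certificate ⊃ validate_affidavit), and O(inspect_certificate) is already established, so O(validate_affidavit).
Premise 7 is O(not pay_taxes ⊃ not validate_affidavit); contrapositively O(validate_affidavit ⊃ pay_taxes). Since O(validate_affidavit) holds, K gives O(pay_taxes).
Premise 2, O(report_report ⊃ not pay_taxes), contraposes to O(pay_taxes ⊃ not report_report); with O(pay_taxes) we get O(not report_report).
The contrapositive of premise 6 (O(not attend_hearing ⊃ report_report)) is O(not report_report ⊃ attend_hearing), and O(not report_report) is already established, so O(attend_hearing).
With premise 5, O(attend_hearing ⊃ not register_prescription), the K-axiom yields O(not register_prescription).
Premises 3, 9, 10, 11, 12 do not contribute to this derivation.
So O(not register_prescription) follows.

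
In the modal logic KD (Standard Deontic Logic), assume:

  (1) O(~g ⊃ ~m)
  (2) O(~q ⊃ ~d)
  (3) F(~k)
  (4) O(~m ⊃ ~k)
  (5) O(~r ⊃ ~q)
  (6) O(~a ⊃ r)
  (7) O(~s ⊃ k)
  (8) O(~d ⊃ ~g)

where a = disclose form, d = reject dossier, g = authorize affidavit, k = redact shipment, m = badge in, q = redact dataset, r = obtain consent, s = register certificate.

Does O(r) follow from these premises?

Yes

Premise 3 is F(~k), i.e. O(k).
The contrapositive of premise 4 (O(~m ⊃ ~k)) is O(k ⊃ m), and O(k) is already established, so O(m).
The contrapositive of premise 1 (O(~g ⊃ ~m)) is O(m ⊃ g), and O(m) is already established, so O(g).
Premise 8 is O(~d ⊃ ~g); contrapositively O(g ⊃ d). Since O(g) holds, K gives O(d).
The contrapositive of premise 2 (O(~q ⊃ ~d)) is O(d ⊃ q), and O(d) is already established, so O(q).
Premise 5 is O(~r ⊃ ~q); contrapositively O(q ⊃ r). Since O(q) holds, K gives O(r).
Premises 6, 7 do not contribute to this derivation.
So O(r) follows.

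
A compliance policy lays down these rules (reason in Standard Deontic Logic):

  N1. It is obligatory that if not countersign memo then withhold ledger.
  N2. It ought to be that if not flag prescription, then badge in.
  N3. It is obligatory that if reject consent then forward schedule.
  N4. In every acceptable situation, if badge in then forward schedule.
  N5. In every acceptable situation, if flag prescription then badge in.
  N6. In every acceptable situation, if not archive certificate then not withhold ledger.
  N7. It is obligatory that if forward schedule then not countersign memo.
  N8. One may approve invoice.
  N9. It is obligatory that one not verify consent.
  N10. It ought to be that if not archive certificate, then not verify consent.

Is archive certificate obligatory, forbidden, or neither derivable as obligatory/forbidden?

Obligatory

Premises 2 and 5 cover both cases: O(¬flag_prescription → badge_in) and O(flag_prescription → badge_in). Since ¬flag_prescription ∨ flag_prescription is a tautology, O(badge_in) follows.
With premise 4, O(badge_in → forward_schedule), the K-axiom yields O(forward_schedule).
With premise 7, O(forward_schedule → ¬countersign_memo), the K-axiom yields O(¬countersign_memo).
Applying K to premise 1 (O(¬countersign_memo → withhold_ledger)) and O(¬countersign_memo) yields O(withhold_ledger).
Premise 6 is O(¬archive_certificate → ¬withhold_ledger); contrapositively O(withhold_ledger → archive_certificate). Since O(withhold_ledger) holds, K gives O(archive_certificate).
Premises 3, 8, 9, 10 do not contribute to this derivation.
Hence archive_certificate is obligatory.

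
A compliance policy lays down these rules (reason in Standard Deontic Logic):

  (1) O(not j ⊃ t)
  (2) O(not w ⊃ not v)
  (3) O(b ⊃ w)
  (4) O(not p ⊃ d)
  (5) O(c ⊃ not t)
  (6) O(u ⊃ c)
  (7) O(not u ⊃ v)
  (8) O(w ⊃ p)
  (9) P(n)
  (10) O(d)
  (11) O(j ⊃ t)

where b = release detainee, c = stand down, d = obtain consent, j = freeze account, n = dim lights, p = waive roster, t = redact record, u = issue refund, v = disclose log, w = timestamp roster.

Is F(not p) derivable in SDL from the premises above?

Yes

By case analysis on j: premise 11 gives O(j ⊃ t) and premise 1 gives O(not j ⊃ t), so O(t) either way.
The contrapositive of premise 5 (O(c ⊃ not t)) is O(t ⊃ not c), and O(t) is already established, so O(not c).
The contrapositive of premise 6 (O(u ⊃ c)) is O(not c ⊃ not u), and O(not c) is already established, so O(not u).
Applying K to premise 7 (O(not u ⊃ v)) and O(not u) yields O(v).
The contrapositive of premise 2 (O(not w ⊃ not v)) is O(v ⊃ w), and O(v) is already established, so O(w).
With premise 8, O(w ⊃ p), the K-axiom yields O(p).
Premises 3, 4, 9, 10 do not contribute to this derivation.
So O(p) holds, i.e. F(not p). The claim follows.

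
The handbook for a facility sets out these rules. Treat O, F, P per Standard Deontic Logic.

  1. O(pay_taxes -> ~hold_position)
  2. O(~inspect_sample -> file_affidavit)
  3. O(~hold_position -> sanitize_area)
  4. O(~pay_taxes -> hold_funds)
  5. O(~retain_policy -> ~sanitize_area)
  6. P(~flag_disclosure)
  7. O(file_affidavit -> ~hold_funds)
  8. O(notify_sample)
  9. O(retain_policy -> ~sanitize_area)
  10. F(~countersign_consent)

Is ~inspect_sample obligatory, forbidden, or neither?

Forbidden

Premises 9 and 5 are O(retain_policy -> ~sanitize_area) and O(~retain_policy -> ~sanitize_area); every ideal world satisfies retain_policy or ~retain_policy, so in either case ~sanitize_area holds — hence O(~sanitize_area).
Premise 3 is O(~hold_position -> sanitize_area); contrapositively O(~sanitize_area -> hold_position). Since O(~sanitize_area) holds, K gives O(hold_position).
The contrapositive of premise 1 (O(pay_taxes -> ~hold_position)) is O(hold_position -> ~pay_taxes), and O(hold_position) is already established, so O(~pay_taxes).
From O(~pay_taxes) and premise 4, O(~pay_taxes -> hold_funds), we obtain O(hold_funds).
Premise 7, O(file_affidavit -> ~hold_funds), contraposes to O(hold_funds -> ~file_affidavit); with O(hold_funds) we get O(~file_affidavit).
The contrapositive of premise 2 (O(~inspect_sample -> file_affidavit)) is O(~file_affidavit -> inspect_sample), and O(~file_affidavit) is already established, so O(inspect_sample).
Premises 6, 8, 10 do not contribute to this derivation.
Thus O(inspect_sample), which is F(~inspect_sample): ~inspect_sample is forbidden.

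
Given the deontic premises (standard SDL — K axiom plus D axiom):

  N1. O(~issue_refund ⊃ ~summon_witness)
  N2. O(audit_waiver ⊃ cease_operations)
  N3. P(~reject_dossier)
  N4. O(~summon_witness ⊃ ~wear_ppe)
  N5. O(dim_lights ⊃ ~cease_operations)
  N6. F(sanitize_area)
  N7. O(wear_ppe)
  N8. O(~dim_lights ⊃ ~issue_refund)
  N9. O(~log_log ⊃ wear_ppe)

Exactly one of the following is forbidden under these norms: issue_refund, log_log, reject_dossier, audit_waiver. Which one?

audit_waiver

Premise 7 states O(wear_ppe) outright.
Premise 4, O(~summon_witness ⊃ ~wear_ppe), contraposes to O(wear_ppe ⊃ summon_witness); with O(wear_ppe) we get O(summon_witness).
Premise 1, O(~issue_refund ⊃ ~summon_witness), contraposes to O(summon_witness ⊃ issue_refund); with O(summon_witness) we get O(issue_refund).
The contrapositive of premise 8 (O(~dim_lights ⊃ ~issue_refund)) is O(issue_refund ⊃ dim_lights), and O(issue_refund) is already established, so O(dim_lights).
With premise 5, O(dim_lights ⊃ ~cease_operations), the K-axiom yields O(~cease_operations).
Premise 2, O(audit_waiver ⊃ cease_operations), contraposes to O(~cease_operations ⊃ ~audit_waiver); with O(~cease_operations) we get O(~audit_waiver).
So O(~audit_waiver) holds, i.e. audit_waiver is forbidden. None of the other listed options is forbidden under the premises.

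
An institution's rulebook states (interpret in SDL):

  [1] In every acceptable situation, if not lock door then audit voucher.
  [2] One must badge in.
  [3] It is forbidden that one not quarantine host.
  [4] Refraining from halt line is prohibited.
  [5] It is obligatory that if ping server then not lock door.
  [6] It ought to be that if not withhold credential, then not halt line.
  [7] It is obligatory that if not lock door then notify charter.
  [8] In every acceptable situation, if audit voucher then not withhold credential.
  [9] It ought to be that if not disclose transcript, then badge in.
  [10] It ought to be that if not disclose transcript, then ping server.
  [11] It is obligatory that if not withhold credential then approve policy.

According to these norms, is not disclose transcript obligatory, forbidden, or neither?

Forbidden

Premise 4, F(¬halt_line), is equivalent to O(halt_line).
Premise 6 is O(¬withhold_credential → ¬halt_line); contrapositively O(halt_line → withhold_credential). Since O(halt_line) holds, K gives O(withhold_credential).
Premise 8 is O(audit_voucher → ¬withhold_credential); contrapositively O(withhold_credential → ¬audit_voucher). Since O(withhold_credential) holds, K gives O(¬audit_voucher).
Premise 1, O(¬lock_door → audit_voucher), contraposes to O(¬audit_voucher → lock_door); with O(¬audit_voucher) we get O(lock_door).
The contrapositive of premise 5 (O(ping_server → ¬lock_door)) is O(lock_door → ¬ping_server), and O(lock_door) is already established, so O(¬ping_server).
Premise 10, O(¬disclose_transcript → ping_server), contraposes to O(¬ping_server → disclose_transcript); with O(¬ping_server) we get O(disclose_transcript).
Premises 2, 3, 7, 9, 11 do not contribute to this derivation.
Thus O(disclose_transcript), which is F(¬disclose_transcript): ¬disclose_transcript is forbidden.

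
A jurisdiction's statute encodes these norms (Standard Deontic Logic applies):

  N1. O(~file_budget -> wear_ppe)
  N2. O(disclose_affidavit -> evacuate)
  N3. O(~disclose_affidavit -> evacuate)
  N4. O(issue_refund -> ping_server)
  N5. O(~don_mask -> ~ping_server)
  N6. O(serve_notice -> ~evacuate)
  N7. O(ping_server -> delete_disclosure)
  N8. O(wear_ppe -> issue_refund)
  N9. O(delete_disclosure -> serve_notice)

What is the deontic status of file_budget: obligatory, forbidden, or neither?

Obligatory

By case analysis on ~disclose_affidavit: premise 3 gives O(~disclose_affidavit -> evacuate) and premise 2 gives O(disclose_affidavit -> evacuate), so O(evacuate) either way.
Premise 6 is O(serve_notice -> ~evacuate); contrapositively O(evacuate -> ~serve_notice). Since O(evacuate) holds, K gives O(~serve_notice).
The contrapositive of premise 9 (O(delete_disclosure -> serve_notice)) is O(~serve_notice -> ~delete_disclosure), and O(~serve_notice) is already established, so O(~delete_disclosure).
Premise 7 is O(ping_server -> delete_disclosure); contrapositively O(~delete_disclosure -> ~ping_server). Since O(~delete_disclosure) holds, K gives O(~ping_server).
Premise 4 is O(issue_refund -> ping_server); contrapositively O(~ping_server -> ~issue_refund). Since O(~ping_server) holds, K gives O(~issue_refund).
The contrapositive of premise 8 (O(wear_ppe -> issue_refund)) is O(~issue_refund -> ~wear_ppe), and O(~issue_refund) is already established, so O(~wear_ppe).
The contrapositive of premise 1 (O(~file_budget -> wear_ppe)) is O(~wear_ppe -> file_budget), and O(~wear_ppe) is already established, so O(file_budget).
Premise 5 does not contribute to this derivation.
Hence file_budget is obligatory.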